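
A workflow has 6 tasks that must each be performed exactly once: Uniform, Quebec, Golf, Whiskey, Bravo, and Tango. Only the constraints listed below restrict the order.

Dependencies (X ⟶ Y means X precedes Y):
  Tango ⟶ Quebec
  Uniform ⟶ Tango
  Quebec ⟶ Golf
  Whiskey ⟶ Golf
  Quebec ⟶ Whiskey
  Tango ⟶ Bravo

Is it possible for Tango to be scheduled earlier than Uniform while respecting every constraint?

No

The constraints give a chain Uniform → Tango, which forces Uniform before Tango.
So no valid ordering can have Tango before Uniform.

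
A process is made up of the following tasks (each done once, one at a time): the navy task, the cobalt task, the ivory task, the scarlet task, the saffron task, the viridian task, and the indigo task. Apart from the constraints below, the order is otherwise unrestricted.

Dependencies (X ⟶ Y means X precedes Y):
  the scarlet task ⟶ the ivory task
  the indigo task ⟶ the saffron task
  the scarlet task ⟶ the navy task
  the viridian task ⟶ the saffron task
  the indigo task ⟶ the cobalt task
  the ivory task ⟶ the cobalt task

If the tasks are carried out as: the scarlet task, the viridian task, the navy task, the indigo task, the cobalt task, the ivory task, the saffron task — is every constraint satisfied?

The sequence places the cobalt task ahead of the ivory task.
That contradicts the constraint that the ivory task must precede the cobalt task.

No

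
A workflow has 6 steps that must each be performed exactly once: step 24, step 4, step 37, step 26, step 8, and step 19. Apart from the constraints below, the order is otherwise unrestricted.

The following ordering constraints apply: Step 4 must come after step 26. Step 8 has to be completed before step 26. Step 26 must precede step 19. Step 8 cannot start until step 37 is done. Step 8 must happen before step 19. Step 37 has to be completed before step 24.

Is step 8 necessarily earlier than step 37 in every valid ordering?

No

In fact the dependencies run the other way: step 37 → step 8.
So step 8 does not have to come before step 37 — it cannot.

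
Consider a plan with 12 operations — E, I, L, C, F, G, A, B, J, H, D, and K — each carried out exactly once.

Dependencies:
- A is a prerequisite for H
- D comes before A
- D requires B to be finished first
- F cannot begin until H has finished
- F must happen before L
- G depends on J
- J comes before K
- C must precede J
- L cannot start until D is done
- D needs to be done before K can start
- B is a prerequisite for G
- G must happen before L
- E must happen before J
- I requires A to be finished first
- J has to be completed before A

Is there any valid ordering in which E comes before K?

Yes

Every valid ordering already has E before K (the constraints require it), so in particular at least one does.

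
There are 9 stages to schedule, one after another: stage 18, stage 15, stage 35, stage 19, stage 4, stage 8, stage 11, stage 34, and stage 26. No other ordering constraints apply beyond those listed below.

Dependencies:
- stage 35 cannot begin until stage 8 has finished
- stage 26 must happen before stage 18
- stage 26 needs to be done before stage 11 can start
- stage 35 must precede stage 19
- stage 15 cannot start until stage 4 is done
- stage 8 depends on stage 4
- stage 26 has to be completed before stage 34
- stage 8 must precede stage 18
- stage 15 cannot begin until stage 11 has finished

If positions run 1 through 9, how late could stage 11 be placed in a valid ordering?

The only stage forced after stage 11 (directly or by a chain) is stage 15.
With 1 mandatory successor out of 9 stages total, the latest slot for stage 11 is 9−1 = 8, and it's reachable by doing all non-successors before stage 11.

8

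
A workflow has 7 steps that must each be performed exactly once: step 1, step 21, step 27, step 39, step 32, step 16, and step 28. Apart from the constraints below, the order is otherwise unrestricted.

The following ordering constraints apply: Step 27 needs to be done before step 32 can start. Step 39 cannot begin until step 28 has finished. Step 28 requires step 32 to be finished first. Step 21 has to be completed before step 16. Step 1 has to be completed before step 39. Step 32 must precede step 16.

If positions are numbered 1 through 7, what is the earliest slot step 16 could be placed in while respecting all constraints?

Every step that must precede step 16 has to come before it. Tracing all chains that end at step 16, those steps are: step 21, step 27, step 32 — 3 in total.
So at minimum 3 steps come before step 16, putting step 16 no earlier than position 4. That position is achievable by scheduling exactly those predecessors first.

4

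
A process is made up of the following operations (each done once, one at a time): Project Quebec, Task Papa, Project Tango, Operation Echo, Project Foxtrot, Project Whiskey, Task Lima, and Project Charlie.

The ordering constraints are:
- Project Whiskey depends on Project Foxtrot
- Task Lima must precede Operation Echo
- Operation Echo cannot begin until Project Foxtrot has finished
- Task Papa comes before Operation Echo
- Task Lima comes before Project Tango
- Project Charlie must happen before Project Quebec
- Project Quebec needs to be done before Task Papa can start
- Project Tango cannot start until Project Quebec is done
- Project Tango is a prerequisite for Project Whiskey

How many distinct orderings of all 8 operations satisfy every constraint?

119

3 operations have no prerequisites (Project Foxtrot, Task Lima, Project Charlie), so any of them could come first.
Counting all ways to extend the partial order to a total order gives 119.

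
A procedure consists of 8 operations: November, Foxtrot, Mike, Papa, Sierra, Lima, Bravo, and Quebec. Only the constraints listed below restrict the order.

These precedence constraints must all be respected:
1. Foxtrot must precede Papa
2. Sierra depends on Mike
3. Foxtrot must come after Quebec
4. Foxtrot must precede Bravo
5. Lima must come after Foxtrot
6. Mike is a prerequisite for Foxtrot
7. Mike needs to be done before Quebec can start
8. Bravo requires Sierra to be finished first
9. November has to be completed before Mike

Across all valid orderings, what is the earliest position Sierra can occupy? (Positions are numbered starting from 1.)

3

The operations that are forced before Sierra, directly or transitively, are November, Mike. That's 2 operations.
So at minimum 2 operations come before Sierra, putting Sierra no earlier than position 3. That position is achievable by scheduling exactly those predecessors first.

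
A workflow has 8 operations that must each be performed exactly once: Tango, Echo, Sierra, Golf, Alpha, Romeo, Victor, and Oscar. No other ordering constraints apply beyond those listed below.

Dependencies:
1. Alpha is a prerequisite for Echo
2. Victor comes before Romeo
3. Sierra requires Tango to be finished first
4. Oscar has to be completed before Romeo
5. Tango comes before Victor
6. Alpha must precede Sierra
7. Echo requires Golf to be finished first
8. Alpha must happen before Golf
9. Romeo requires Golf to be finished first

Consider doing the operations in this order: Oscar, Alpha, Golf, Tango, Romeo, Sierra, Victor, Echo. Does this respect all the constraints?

No

Here Victor comes after Romeo.
Since Victor is required before Romeo, the ordering is invalid.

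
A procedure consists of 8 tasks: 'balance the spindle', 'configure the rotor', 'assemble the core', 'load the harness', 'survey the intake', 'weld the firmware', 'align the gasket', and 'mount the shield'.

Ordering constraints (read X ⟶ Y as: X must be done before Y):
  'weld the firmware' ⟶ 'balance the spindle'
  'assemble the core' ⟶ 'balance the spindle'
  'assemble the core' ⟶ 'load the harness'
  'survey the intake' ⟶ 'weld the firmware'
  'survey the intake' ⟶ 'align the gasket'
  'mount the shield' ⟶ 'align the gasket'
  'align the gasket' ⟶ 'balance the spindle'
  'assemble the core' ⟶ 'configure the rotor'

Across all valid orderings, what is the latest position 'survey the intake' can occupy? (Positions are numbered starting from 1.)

Every task that must follow 'survey the intake' has to come after it. Tracing all chains starting from 'survey the intake', those tasks are: 'balance the spindle', 'weld the firmware', 'align the gasket' — 3 in total.
With 3 mandatory successors out of 8 tasks total, the latest slot for 'survey the intake' is 8−3 = 5, and it's reachable by doing all non-successors before 'survey the intake'.

5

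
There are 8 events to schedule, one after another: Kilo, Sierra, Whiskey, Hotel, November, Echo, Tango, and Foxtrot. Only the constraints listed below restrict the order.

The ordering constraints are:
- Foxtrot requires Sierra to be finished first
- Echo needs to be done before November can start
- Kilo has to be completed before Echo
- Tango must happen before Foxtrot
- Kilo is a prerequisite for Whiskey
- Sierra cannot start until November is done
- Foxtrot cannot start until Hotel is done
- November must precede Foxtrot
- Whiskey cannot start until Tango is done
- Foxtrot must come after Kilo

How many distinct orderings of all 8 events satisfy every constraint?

128

The events with no prerequisites are Kilo, Hotel, Tango; any of them can be placed first.
Systematically extending each partial ordering one event at a time and counting, there are 128 complete orderings.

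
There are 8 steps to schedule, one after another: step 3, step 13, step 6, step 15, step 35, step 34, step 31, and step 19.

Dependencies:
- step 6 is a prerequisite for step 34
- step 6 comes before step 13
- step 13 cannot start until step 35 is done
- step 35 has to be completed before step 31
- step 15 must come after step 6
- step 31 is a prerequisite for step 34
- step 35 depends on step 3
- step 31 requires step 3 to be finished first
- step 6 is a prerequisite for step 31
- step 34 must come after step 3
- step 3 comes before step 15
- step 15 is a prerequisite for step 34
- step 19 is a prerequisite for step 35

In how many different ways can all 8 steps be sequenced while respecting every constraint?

3 steps have no prerequisites (step 3, step 6, step 19), so any of them could come first.
Counting all ways to extend the partial order to a total order gives 88.

88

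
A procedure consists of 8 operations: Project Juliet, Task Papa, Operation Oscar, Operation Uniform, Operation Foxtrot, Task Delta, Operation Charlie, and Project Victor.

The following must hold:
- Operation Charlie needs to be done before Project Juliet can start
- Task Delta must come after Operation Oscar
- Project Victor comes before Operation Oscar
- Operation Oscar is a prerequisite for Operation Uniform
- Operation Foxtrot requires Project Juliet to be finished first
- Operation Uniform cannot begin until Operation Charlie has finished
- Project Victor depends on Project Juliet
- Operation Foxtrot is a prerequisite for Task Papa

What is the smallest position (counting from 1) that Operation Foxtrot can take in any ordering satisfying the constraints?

3

The operations that are forced before Operation Foxtrot, directly or transitively, are Project Juliet, Operation Charlie. That's 2 operations.
With 2 mandatory predecessors, the earliest Operation Foxtrot can sit is position 2+1 = 3, and placing just those 2 first achieves it.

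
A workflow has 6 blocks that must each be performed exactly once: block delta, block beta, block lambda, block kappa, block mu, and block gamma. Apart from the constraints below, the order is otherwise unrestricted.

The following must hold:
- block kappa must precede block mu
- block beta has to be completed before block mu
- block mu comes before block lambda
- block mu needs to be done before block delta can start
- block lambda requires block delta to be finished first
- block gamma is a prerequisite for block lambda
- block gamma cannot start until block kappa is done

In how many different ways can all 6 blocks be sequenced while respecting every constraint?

7

The blocks with no prerequisites are block beta, block kappa; any of them can be placed first.
Systematically extending each partial ordering one block at a time and counting, there are 7 complete orderings.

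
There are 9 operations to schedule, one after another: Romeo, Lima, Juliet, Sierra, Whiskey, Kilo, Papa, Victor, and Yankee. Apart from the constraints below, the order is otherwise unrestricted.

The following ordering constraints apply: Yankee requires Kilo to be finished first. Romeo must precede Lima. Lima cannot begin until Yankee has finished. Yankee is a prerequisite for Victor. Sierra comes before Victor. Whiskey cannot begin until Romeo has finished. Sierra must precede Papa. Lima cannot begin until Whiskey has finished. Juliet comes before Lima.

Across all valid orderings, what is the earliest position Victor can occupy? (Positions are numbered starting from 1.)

4

Working backwards through the constraints from Victor, its full set of required predecessors is Sierra, Kilo, Yankee — 3 of them.
So at minimum 3 operations come before Victor, putting Victor no earlier than position 4. That position is achievable by scheduling exactly those predecessors first.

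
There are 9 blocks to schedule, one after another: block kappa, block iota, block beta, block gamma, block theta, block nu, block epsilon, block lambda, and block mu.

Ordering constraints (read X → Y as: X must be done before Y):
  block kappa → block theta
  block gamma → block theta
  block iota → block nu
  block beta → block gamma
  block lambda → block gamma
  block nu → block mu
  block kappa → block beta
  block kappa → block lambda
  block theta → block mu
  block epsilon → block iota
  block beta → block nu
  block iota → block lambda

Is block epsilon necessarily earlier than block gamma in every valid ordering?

Yes

Tracing the constraints gives a chain: block epsilon → block iota → block lambda → block gamma.
Hence block epsilon necessarily comes before block gamma.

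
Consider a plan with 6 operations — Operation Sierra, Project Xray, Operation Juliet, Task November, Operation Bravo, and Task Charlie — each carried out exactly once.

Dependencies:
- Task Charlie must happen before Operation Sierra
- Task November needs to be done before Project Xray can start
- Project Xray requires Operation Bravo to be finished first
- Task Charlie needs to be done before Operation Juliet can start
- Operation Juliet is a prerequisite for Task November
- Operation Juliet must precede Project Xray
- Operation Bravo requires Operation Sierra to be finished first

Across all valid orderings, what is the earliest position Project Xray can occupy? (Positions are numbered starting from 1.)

Every operation that must precede Project Xray has to come before it. Tracing all chains that end at Project Xray, those operations are: Operation Sierra, Operation Juliet, Task November, Operation Bravo, Task Charlie — 5 in total.
So at minimum 5 operations come before Project Xray, putting Project Xray no earlier than position 6. That position is achievable by scheduling exactly those predecessors first.

6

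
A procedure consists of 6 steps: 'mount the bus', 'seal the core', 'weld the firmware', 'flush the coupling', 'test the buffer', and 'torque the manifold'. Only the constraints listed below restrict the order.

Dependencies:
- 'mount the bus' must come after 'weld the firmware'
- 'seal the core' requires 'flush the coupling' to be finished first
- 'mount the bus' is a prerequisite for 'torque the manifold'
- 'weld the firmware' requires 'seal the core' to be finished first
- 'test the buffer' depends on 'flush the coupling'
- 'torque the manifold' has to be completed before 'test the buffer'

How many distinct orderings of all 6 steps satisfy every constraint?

'flush the coupling' is the only step with nothing required before it, so every ordering starts there.
Every step is then forced in turn, so only 1 complete ordering is consistent with the constraints.

1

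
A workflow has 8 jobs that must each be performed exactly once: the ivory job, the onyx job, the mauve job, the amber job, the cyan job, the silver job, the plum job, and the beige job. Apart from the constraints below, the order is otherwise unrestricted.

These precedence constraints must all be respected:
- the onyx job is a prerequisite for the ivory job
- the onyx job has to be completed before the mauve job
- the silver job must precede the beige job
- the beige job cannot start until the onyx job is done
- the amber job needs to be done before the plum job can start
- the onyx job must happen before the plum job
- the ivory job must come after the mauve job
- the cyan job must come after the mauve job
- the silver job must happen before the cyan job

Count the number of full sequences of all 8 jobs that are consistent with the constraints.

The jobs with no prerequisites are the onyx job, the amber job, the silver job; any of them can be placed first.
Enumerating by repeatedly choosing an available job (one whose prerequisites are all placed) gives 632 distinct complete orderings.

632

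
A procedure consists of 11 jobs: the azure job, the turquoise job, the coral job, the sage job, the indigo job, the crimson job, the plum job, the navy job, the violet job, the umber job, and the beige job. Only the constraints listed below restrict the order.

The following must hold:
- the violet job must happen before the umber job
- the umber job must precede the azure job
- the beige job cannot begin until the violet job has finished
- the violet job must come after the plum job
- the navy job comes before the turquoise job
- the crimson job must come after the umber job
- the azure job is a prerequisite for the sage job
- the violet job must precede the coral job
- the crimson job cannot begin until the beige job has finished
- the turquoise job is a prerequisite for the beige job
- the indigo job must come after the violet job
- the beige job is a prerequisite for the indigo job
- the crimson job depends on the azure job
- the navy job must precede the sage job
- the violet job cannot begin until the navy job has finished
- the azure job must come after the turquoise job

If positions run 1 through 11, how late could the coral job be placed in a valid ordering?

11

The coral job has no required successors, so nothing stops it from going last (position 11).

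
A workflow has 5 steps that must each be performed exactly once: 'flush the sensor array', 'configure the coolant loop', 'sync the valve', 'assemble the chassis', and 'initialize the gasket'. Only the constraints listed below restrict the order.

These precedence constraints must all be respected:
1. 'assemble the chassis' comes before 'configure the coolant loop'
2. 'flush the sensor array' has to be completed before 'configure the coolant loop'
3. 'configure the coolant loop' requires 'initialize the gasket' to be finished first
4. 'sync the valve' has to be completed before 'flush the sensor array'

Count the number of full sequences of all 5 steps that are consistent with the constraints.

12

3 steps have no prerequisites ('sync the valve', 'assemble the chassis', 'initialize the gasket'), so any of them could come first.
Systematically extending each partial ordering one step at a time and counting, there are 12 complete orderings.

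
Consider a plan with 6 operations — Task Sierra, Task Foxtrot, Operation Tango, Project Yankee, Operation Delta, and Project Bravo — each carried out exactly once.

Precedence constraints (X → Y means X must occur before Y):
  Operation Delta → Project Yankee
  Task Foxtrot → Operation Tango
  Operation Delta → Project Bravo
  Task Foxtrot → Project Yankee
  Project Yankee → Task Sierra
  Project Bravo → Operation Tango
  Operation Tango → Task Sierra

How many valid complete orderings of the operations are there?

8

2 operations have no prerequisites (Task Foxtrot, Operation Delta), so any of them could come first.
Enumerating by repeatedly choosing an available operation (one whose prerequisites are all placed) gives 8 distinct complete orderings.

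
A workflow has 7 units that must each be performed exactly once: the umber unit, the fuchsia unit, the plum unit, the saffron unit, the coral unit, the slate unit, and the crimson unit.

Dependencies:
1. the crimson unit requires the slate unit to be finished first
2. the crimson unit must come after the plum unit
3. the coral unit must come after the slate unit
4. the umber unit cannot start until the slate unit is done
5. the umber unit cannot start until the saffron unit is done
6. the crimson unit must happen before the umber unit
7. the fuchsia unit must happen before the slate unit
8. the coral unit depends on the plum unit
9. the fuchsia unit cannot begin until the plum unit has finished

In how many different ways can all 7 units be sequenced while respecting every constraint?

The units with no prerequisites are the plum unit, the saffron unit; any of them can be placed first.
Enumerating by repeatedly choosing an available unit (one whose prerequisites are all placed) gives 17 distinct complete orderings.

17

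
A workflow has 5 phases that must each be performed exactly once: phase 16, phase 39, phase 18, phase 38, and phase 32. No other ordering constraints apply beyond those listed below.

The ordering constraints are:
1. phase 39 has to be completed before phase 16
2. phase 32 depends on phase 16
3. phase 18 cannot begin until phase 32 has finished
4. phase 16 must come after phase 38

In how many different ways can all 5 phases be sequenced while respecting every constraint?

2

2 phases have no prerequisites (phase 39, phase 38), so any of them could come first.
Systematically extending each partial ordering one phase at a time and counting, there are 2 complete orderings.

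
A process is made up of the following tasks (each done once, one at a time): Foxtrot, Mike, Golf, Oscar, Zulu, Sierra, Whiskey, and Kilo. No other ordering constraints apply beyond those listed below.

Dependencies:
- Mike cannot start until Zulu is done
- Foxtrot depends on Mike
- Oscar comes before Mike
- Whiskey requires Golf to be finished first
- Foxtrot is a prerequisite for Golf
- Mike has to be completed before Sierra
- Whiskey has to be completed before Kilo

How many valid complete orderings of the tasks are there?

The tasks with no prerequisites are Oscar, Zulu; any of them can be placed first.
Counting all ways to extend the partial order to a total order gives 10.

10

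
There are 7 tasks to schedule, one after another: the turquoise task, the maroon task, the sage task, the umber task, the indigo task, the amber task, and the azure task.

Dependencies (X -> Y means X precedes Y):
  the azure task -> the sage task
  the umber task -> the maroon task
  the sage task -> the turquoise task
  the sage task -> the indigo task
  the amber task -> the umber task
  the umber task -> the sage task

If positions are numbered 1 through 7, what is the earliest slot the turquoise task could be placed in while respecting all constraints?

5

Every task that must precede the turquoise task has to come before it. Tracing all chains that end at the turquoise task, those tasks are: the sage task, the umber task, the amber task, the azure task — 4 in total.
With 4 mandatory predecessors, the earliest the turquoise task can sit is position 4+1 = 5, and placing just those 4 first achieves it.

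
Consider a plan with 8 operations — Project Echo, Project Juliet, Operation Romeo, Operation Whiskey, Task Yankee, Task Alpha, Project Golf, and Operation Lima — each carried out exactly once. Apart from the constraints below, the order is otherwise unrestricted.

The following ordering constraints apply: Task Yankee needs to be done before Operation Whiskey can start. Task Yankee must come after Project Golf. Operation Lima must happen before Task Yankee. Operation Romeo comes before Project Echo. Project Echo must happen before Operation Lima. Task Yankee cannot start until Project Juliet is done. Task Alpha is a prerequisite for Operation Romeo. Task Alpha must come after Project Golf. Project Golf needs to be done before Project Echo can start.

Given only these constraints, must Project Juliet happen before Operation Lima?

No

Nothing in the constraints links Project Juliet and Operation Lima; they are unordered relative to each other.
So Project Juliet can come before Operation Lima or after — it is not forced.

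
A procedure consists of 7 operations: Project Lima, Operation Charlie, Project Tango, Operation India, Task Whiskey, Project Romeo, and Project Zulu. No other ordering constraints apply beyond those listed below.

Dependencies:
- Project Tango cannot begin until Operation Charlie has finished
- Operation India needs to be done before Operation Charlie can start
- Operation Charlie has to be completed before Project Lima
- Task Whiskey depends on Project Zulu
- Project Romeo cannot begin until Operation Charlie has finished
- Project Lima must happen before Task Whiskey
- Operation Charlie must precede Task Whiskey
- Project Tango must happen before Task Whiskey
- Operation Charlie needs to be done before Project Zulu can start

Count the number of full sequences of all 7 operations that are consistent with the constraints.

30

Only Operation India has no prerequisites, so it must go first.
Systematically extending each partial ordering one operation at a time and counting, there are 30 complete orderings.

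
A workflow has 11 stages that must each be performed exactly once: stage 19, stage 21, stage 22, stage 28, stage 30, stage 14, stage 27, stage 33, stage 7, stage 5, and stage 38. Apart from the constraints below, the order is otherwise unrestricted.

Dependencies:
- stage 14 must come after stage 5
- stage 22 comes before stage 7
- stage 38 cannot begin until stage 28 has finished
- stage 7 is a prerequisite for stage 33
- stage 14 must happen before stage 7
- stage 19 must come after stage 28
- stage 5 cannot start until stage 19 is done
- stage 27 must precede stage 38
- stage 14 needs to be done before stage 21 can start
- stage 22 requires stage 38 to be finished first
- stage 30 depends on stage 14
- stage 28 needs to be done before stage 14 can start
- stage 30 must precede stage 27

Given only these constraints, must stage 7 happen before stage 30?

In fact the dependencies run the other way: stage 30 → stage 27 → stage 38 → stage 22 → stage 7.
So stage 7 does not have to come before stage 30 — it cannot.

No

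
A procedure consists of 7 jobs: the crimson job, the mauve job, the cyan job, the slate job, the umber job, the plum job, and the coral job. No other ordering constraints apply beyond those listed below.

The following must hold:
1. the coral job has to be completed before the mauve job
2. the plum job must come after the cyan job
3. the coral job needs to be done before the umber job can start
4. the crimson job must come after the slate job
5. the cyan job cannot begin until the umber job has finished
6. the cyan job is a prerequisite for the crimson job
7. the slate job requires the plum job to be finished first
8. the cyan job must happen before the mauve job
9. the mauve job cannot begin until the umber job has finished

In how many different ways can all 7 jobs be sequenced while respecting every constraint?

The coral job is the only job with nothing required before it, so every ordering starts there.
Enumerating by repeatedly choosing an available job (one whose prerequisites are all placed) gives 4 distinct complete orderings.

4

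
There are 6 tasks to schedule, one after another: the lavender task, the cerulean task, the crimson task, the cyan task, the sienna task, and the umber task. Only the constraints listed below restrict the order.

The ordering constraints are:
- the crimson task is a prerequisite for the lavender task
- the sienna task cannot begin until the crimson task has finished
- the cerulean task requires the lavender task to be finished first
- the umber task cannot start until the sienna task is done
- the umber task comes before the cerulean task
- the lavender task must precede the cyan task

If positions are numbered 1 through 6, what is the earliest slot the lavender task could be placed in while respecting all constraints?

The only task forced before the lavender task (directly or transitively) is the crimson task.
With 1 mandatory predecessor, the earliest the lavender task can sit is position 1+1 = 2, and placing just that one first achieves it.

2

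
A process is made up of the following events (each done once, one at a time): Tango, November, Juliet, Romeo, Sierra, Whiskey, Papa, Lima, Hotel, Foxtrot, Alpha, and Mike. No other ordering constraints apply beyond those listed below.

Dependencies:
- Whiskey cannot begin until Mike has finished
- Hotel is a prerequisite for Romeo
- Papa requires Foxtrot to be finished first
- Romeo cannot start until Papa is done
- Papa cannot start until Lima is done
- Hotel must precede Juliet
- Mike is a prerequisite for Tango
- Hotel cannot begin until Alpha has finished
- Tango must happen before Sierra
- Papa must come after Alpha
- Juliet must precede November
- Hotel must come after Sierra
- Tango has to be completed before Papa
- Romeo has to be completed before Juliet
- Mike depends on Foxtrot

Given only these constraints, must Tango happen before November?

Tracing the constraints gives a chain: Tango → Sierra → Hotel → Juliet → November.
So Tango must precede November in any valid ordering.

Yes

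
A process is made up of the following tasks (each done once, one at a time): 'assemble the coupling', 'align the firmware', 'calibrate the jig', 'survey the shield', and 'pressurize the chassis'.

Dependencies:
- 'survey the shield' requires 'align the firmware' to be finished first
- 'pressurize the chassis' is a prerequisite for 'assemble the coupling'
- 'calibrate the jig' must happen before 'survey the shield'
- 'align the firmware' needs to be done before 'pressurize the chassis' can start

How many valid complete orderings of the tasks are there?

9

The tasks with no prerequisites are 'align the firmware', 'calibrate the jig'; any of them can be placed first.
Enumerating by repeatedly choosing an available task (one whose prerequisites are all placed) gives 9 distinct complete orderings.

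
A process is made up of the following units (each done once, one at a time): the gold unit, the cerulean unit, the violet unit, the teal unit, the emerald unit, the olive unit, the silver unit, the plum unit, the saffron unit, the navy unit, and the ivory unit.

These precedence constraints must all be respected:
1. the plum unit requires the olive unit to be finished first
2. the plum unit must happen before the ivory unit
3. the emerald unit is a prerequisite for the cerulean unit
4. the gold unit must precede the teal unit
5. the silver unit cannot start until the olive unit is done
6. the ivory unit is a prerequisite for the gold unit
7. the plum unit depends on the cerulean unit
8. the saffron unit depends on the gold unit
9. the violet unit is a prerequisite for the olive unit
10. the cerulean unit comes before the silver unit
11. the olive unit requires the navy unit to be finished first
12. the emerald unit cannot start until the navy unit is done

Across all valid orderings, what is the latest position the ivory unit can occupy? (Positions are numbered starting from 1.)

8

The units that are forced after the ivory unit, directly or by a chain of constraints, are the gold unit, the teal unit, the saffron unit. That's 3 units.
So at least 3 units follow the ivory unit, putting the ivory unit no later than position 8. That position is achievable by scheduling everything else first.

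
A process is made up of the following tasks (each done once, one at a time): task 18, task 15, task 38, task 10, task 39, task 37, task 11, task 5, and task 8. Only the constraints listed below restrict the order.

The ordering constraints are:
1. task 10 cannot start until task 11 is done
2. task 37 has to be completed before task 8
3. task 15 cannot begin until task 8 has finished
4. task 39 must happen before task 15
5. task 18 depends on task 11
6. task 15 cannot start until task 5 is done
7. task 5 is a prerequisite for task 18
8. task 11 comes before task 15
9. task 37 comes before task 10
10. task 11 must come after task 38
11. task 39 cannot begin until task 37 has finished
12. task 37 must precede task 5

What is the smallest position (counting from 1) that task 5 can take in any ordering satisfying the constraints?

2

The only task forced before task 5 (directly or transitively) is task 37.
With 1 mandatory predecessor, the earliest task 5 can sit is position 1+1 = 2, and placing just that one first achieves it.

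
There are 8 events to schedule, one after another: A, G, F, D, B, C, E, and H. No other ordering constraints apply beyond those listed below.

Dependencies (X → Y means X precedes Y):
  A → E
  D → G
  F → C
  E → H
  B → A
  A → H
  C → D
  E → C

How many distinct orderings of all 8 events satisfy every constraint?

17

The events with no prerequisites are F, B; any of them can be placed first.
Enumerating by repeatedly choosing an available event (one whose prerequisites are all placed) gives 17 distinct complete orderings.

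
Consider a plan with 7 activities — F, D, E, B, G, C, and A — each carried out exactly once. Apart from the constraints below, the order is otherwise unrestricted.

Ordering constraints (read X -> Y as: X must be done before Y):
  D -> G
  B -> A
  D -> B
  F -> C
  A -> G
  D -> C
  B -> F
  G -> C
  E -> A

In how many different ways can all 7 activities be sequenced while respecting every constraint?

10

The activities with no prerequisites are D, E; any of them can be placed first.
Systematically extending each partial ordering one activity at a time and counting, there are 10 complete orderings.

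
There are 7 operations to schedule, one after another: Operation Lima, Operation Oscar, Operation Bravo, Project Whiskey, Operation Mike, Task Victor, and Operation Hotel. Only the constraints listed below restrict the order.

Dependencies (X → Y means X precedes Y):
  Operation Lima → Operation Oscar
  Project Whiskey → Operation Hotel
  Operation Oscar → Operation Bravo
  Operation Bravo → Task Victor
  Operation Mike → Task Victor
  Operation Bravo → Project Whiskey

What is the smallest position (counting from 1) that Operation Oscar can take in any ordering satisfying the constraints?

The only operation forced before Operation Oscar (directly or transitively) is Operation Lima.
So at minimum 1 operation comes before Operation Oscar, putting Operation Oscar no earlier than position 2. That position is achievable by scheduling exactly that predecessor first.

2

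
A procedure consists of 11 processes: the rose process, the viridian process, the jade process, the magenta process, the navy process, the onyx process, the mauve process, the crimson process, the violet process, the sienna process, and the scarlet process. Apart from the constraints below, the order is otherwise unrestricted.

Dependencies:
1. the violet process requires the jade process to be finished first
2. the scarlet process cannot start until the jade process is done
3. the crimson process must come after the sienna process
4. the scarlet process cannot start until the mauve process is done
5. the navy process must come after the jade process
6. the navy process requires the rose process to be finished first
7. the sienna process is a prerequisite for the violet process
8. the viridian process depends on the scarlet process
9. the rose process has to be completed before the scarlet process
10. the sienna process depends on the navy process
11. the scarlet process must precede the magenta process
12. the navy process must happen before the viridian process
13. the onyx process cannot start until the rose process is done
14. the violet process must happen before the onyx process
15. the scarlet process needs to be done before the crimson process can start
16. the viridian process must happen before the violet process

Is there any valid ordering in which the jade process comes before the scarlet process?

Yes

Every valid ordering already has the jade process before the scarlet process (the constraints require it), so in particular at least one does.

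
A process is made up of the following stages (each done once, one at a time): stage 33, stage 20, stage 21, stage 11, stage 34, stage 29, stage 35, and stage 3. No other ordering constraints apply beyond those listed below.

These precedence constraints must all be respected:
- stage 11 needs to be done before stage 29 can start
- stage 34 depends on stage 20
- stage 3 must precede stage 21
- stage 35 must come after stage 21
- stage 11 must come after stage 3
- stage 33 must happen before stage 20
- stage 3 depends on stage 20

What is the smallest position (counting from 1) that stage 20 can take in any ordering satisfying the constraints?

The only stage forced before stage 20 (directly or transitively) is stage 33.
With 1 mandatory predecessor, the earliest stage 20 can sit is position 1+1 = 2, and placing just that one first achieves it.

2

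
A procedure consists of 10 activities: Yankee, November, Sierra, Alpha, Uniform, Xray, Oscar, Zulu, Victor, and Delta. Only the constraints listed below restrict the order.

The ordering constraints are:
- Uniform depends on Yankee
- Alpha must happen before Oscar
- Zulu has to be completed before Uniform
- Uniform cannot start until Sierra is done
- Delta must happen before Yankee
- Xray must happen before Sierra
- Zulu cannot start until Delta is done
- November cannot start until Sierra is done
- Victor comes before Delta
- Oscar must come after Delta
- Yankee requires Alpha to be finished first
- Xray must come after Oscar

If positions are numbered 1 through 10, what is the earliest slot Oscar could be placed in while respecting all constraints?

4

The activities that are forced before Oscar, directly or transitively, are Alpha, Victor, Delta. That's 3 activities.
So at minimum 3 activities come before Oscar, putting Oscar no earlier than position 4. That position is achievable by scheduling exactly those predecessors first.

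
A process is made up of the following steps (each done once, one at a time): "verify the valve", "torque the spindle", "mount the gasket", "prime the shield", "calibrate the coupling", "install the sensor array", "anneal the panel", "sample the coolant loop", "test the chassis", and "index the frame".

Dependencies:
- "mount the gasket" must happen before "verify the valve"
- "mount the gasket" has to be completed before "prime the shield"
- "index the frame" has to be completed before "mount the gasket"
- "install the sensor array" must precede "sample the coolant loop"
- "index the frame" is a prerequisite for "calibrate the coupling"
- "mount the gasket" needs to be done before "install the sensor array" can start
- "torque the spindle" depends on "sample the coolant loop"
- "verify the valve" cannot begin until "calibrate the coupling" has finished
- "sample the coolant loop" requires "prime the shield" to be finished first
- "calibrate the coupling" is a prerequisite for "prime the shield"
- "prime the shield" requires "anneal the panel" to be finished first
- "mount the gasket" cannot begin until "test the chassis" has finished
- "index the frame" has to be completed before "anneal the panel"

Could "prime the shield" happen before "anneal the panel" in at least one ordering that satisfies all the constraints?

Following "anneal the panel" → "prime the shield", "anneal the panel" must precede "prime the shield" in every valid ordering.
Hence "prime the shield" can never be scheduled before "anneal the panel".

No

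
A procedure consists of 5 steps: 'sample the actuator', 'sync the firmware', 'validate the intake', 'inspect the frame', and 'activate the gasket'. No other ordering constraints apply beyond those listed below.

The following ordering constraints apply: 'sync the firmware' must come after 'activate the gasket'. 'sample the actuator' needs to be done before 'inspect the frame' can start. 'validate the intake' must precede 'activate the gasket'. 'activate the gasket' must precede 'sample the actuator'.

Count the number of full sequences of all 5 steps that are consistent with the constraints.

'validate the intake' is the only step with nothing required before it, so every ordering starts there.
Counting all ways to extend the partial order to a total order gives 3.

3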